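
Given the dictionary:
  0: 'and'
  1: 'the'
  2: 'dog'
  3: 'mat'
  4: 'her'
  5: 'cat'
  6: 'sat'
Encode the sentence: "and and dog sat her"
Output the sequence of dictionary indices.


Look up each word in the dictionary:
  'and' -> 0
  'and' -> 0
  'dog' -> 2
  'sat' -> 6
  'her' -> 4

Encoded: [0, 0, 2, 6, 4]


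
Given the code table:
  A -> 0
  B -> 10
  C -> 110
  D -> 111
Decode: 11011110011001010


Decoding:
110 -> C
111 -> D
10 -> B
0 -> A
110 -> C
0 -> A
10 -> B
10 -> B


Result: CDBACABB


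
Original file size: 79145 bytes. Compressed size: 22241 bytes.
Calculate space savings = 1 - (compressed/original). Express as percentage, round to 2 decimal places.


ratio = compressed/original = 22241/79145 = 0.281016
savings = 1 - ratio = 1 - 0.281016 = 0.718984
as a percentage: 0.718984 * 100 = 71.9%

Space savings = 1 - 22241/79145 = 71.9%


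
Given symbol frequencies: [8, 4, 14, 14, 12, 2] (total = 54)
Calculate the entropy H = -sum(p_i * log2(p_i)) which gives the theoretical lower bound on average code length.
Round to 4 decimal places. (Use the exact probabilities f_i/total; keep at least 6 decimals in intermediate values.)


Per-symbol terms -p_i * log2(p_i) with p_i = f_i/54:
  p = 8/54 = 0.148148: log2(p) = -2.754888, -p*log2(p) = 0.408131
  p = 4/54 = 0.074074: log2(p) = -3.754888, -p*log2(p) = 0.278140
  p = 14/54 = 0.259259: log2(p) = -1.947533, -p*log2(p) = 0.504916
  p = 14/54 = 0.259259: log2(p) = -1.947533, -p*log2(p) = 0.504916
  p = 12/54 = 0.222222: log2(p) = -2.169925, -p*log2(p) = 0.482206
  p = 2/54 = 0.037037: log2(p) = -4.754888, -p*log2(p) = 0.176107
H = 0.408131 + 0.278140 + 0.504916 + 0.504916 + 0.482206 + 0.176107 = 2.354416

H = 2.3544 bits/symbol


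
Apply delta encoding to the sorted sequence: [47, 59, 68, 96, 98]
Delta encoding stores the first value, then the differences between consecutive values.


First value: 47
Deltas:
  59 - 47 = 12
  68 - 59 = 9
  96 - 68 = 28
  98 - 96 = 2


Delta encoded: [47, 12, 9, 28, 2]


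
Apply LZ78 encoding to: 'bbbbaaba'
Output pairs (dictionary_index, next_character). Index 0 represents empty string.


LZ78 encoding steps:
Dictionary: {0: ''}
Step 1: w='' (idx 0), next='b' -> output (0, 'b'), add 'b' as idx 1
Step 2: w='b' (idx 1), next='b' -> output (1, 'b'), add 'bb' as idx 2
Step 3: w='b' (idx 1), next='a' -> output (1, 'a'), add 'ba' as idx 3
Step 4: w='' (idx 0), next='a' -> output (0, 'a'), add 'a' as idx 4
Step 5: w='ba' (idx 3), end of input -> output (3, '')


Encoded: [(0, 'b'), (1, 'b'), (1, 'a'), (0, 'a'), (3, '')]


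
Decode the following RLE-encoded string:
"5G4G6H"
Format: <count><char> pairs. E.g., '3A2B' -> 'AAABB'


Expanding each <count><char> pair:
  5G -> 'GGGGG'
  4G -> 'GGGG'
  6H -> 'HHHHHH'

Decoded = GGGGGGGGGHHHHHH


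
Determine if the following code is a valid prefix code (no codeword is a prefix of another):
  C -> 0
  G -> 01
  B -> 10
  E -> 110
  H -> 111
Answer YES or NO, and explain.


Checking each pair (does one codeword prefix another?):
  C='0' vs G='01': prefix -- VIOLATION

NO -- this is NOT a valid prefix code. C (0) is a prefix of G (01).


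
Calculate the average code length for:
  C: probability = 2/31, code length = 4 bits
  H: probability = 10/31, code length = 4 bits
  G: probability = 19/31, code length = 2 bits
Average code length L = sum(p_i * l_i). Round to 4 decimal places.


Weighted contributions p_i * l_i:
  C: (2/31) * 4 = 8/31
  H: (10/31) * 4 = 40/31
  G: (19/31) * 2 = 38/31
Sum = (8 + 40 + 38)/31 = 86/31

L = 86/31 = 2.7742 bits/symbol


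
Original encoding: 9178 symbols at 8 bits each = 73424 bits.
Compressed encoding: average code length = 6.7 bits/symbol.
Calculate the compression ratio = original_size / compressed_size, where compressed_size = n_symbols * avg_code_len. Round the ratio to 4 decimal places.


original_size = n_symbols * orig_bits = 9178 * 8 = 73424 bits
compressed_size = n_symbols * avg_code_len = 9178 * 6.7 = 61492.6 bits
ratio = original_size / compressed_size = 73424 / 61492.6 = 1.194

Compression ratio = 1.194


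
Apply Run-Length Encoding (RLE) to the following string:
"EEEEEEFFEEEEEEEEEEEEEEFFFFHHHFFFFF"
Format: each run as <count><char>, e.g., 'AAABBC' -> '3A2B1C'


Scanning runs left to right:
  i=0: run of 'E' x 6 -> '6E'
  i=6: run of 'F' x 2 -> '2F'
  i=8: run of 'E' x 14 -> '14E'
  i=22: run of 'F' x 4 -> '4F'
  i=26: run of 'H' x 3 -> '3H'
  i=29: run of 'F' x 5 -> '5F'

RLE = 6E2F14E4F3H5F


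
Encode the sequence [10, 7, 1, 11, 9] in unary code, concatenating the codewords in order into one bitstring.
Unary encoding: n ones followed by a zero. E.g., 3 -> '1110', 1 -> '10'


Encode each number as n ones followed by a terminating 0:
  10 -> 11111111110 (11 bits)
  7 -> 11111110 (8 bits)
  1 -> 10 (2 bits)
  11 -> 111111111110 (12 bits)
  9 -> 1111111110 (10 bits)
Total length = 11 + 8 + 2 + 12 + 10 = 43 bits.

Unary([10, 7, 1, 11, 9]) = 1111111111011111110101111111111101111111110 (43 bits)


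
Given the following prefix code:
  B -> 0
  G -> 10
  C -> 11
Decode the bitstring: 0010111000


Decoding step by step:
Bits 0 -> B
Bits 0 -> B
Bits 10 -> G
Bits 11 -> C
Bits 10 -> G
Bits 0 -> B
Bits 0 -> B


Decoded message: BBGCGBB


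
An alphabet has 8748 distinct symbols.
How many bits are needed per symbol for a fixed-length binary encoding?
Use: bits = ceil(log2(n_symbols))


log2(8748) = 13.0947
Bracket: 2^13 = 8192 < 8748 <= 2^14 = 16384
So ceil(log2(8748)) = 14

bits = ceil(log2(8748)) = ceil(13.0947) = 14 bits


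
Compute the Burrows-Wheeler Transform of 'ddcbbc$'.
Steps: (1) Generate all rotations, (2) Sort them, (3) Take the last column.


Rotations (sorted):
  0: $ddcbbc -> last char: c
  1: bbc$ddc -> last char: c
  2: bc$ddcb -> last char: b
  3: c$ddcbb -> last char: b
  4: cbbc$dd -> last char: d
  5: dcbbc$d -> last char: d
  6: ddcbbc$ -> last char: $


BWT = ccbbdd$


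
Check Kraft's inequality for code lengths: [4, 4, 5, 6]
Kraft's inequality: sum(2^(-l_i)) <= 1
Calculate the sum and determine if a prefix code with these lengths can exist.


Sum = 2^(-4) + 2^(-4) + 2^(-5) + 2^(-6)
    = 0.0625 + 0.0625 + 0.03125 + 0.015625
    = 11/64 = 0.171875
Since 0.171875 <= 1, Kraft's inequality IS satisfied.
A prefix code with these lengths CAN exist.

Kraft sum = 0.171875. Satisfied.


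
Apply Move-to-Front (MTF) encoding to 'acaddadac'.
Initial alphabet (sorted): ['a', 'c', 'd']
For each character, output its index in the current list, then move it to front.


MTF encoding:
'a': index 0 in ['a', 'c', 'd'] -> ['a', 'c', 'd']
'c': index 1 in ['a', 'c', 'd'] -> ['c', 'a', 'd']
'a': index 1 in ['c', 'a', 'd'] -> ['a', 'c', 'd']
'd': index 2 in ['a', 'c', 'd'] -> ['d', 'a', 'c']
'd': index 0 in ['d', 'a', 'c'] -> ['d', 'a', 'c']
'a': index 1 in ['d', 'a', 'c'] -> ['a', 'd', 'c']
'd': index 1 in ['a', 'd', 'c'] -> ['d', 'a', 'c']
'a': index 1 in ['d', 'a', 'c'] -> ['a', 'd', 'c']
'c': index 2 in ['a', 'd', 'c'] -> ['c', 'a', 'd']


Output: [0, 1, 1, 2, 0, 1, 1, 1, 2]


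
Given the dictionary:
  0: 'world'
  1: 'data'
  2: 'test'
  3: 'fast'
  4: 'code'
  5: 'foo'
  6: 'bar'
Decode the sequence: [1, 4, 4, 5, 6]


Look up each index in the dictionary:
  1 -> 'data'
  4 -> 'code'
  4 -> 'code'
  5 -> 'foo'
  6 -> 'bar'

Decoded: "data code code foo bar"


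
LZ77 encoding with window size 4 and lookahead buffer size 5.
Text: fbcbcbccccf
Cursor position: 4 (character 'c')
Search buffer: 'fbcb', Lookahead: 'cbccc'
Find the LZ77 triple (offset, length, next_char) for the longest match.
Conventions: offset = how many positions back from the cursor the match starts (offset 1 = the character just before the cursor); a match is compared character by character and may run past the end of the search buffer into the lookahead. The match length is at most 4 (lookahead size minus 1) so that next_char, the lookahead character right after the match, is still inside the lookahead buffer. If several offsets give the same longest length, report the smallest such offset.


Try each offset into the search buffer:
  offset=1 (pos 3, char 'b'): match length 0
  offset=2 (pos 2, char 'c'): match length 3
  offset=3 (pos 1, char 'b'): match length 0
  offset=4 (pos 0, char 'f'): match length 0
Longest match has length 3 at offset 2.
next_char = character at position 4 + 3 = 7 -> 'c'

Best match: offset=2, length=3 (matching 'cbc' starting at position 2)
LZ77 triple: (2, 3, 'c')


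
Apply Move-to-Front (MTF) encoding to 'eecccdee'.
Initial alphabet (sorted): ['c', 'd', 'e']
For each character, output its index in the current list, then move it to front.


MTF encoding:
'e': index 2 in ['c', 'd', 'e'] -> ['e', 'c', 'd']
'e': index 0 in ['e', 'c', 'd'] -> ['e', 'c', 'd']
'c': index 1 in ['e', 'c', 'd'] -> ['c', 'e', 'd']
'c': index 0 in ['c', 'e', 'd'] -> ['c', 'e', 'd']
'c': index 0 in ['c', 'e', 'd'] -> ['c', 'e', 'd']
'd': index 2 in ['c', 'e', 'd'] -> ['d', 'c', 'e']
'e': index 2 in ['d', 'c', 'e'] -> ['e', 'd', 'c']
'e': index 0 in ['e', 'd', 'c'] -> ['e', 'd', 'c']


Output: [2, 0, 1, 0, 0, 2, 2, 0]


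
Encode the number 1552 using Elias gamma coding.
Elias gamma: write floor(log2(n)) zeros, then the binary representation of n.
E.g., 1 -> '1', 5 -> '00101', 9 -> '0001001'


num_bits = floor(log2(1552)) + 1 = 11
leading_zeros = num_bits - 1 = 10
binary(1552) = 11000010000

Elias gamma(1552) = '0000000000' + '11000010000' = 000000000011000010000 (21 bits)


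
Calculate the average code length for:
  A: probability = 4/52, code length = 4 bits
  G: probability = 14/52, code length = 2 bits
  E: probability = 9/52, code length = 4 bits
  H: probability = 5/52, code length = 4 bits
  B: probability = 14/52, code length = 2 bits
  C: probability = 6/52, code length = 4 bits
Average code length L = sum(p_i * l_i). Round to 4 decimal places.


Weighted contributions p_i * l_i:
  A: (4/52) * 4 = 16/52
  G: (14/52) * 2 = 28/52
  E: (9/52) * 4 = 36/52
  H: (5/52) * 4 = 20/52
  B: (14/52) * 2 = 28/52
  C: (6/52) * 4 = 24/52
Sum = (16 + 28 + 36 + 20 + 28 + 24)/52 = 152/52

L = 152/52 = 2.9231 bits/symbol


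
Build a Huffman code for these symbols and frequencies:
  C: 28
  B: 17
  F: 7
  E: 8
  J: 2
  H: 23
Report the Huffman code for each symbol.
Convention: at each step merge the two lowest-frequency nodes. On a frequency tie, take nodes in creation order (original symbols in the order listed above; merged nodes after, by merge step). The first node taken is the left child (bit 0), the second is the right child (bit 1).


Huffman tree construction:
Step 1: Merge J(2) + F(7) = 9
Step 2: Merge E(8) + (J+F)(9) = 17
Step 3: Merge B(17) + (E+(J+F))(17) = 34
Step 4: Merge H(23) + C(28) = 51
Step 5: Merge (B+(E+(J+F)))(34) + (H+C)(51) = 85
Read each symbol's code off the tree from the root (left child = 0, right child = 1).

Codes:
  C: 11 (length 2)
  B: 00 (length 2)
  F: 0111 (length 4)
  E: 010 (length 3)
  J: 0110 (length 4)
  H: 10 (length 2)
Average code length: 196/85 = 2.3059 bits/symbol


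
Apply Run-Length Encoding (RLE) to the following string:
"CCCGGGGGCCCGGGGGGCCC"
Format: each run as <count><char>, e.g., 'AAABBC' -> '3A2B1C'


Scanning runs left to right:
  i=0: run of 'C' x 3 -> '3C'
  i=3: run of 'G' x 5 -> '5G'
  i=8: run of 'C' x 3 -> '3C'
  i=11: run of 'G' x 6 -> '6G'
  i=17: run of 'C' x 3 -> '3C'

RLE = 3C5G3C6G3C


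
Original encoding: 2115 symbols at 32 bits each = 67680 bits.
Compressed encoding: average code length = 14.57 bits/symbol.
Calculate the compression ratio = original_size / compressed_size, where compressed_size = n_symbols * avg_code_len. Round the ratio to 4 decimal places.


original_size = n_symbols * orig_bits = 2115 * 32 = 67680 bits
compressed_size = n_symbols * avg_code_len = 2115 * 14.57 = 30815.55 bits
ratio = original_size / compressed_size = 67680 / 30815.55 = 2.1963

Compression ratio = 2.1963


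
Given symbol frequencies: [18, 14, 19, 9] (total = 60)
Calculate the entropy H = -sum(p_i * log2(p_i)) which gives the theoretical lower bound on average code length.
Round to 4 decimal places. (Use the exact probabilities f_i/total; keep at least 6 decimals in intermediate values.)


Per-symbol terms -p_i * log2(p_i) with p_i = f_i/60:
  p = 18/60 = 0.300000: log2(p) = -1.736966, -p*log2(p) = 0.521090
  p = 14/60 = 0.233333: log2(p) = -2.099536, -p*log2(p) = 0.489892
  p = 19/60 = 0.316667: log2(p) = -1.658963, -p*log2(p) = 0.525338
  p = 9/60 = 0.150000: log2(p) = -2.736966, -p*log2(p) = 0.410545
H = 0.521090 + 0.489892 + 0.525338 + 0.410545 = 1.946865

H = 1.9469 bits/symbol


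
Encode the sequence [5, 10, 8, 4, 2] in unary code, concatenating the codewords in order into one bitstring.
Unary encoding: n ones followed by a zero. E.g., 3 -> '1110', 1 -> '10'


Encode each number as n ones followed by a terminating 0:
  5 -> 111110 (6 bits)
  10 -> 11111111110 (11 bits)
  8 -> 111111110 (9 bits)
  4 -> 11110 (5 bits)
  2 -> 110 (3 bits)
Total length = 6 + 11 + 9 + 5 + 3 = 34 bits.

Unary([5, 10, 8, 4, 2]) = 1111101111111111011111111011110110 (34 bits)


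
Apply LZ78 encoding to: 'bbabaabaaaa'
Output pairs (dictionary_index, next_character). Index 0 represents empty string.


LZ78 encoding steps:
Dictionary: {0: ''}
Step 1: w='' (idx 0), next='b' -> output (0, 'b'), add 'b' as idx 1
Step 2: w='b' (idx 1), next='a' -> output (1, 'a'), add 'ba' as idx 2
Step 3: w='ba' (idx 2), next='a' -> output (2, 'a'), add 'baa' as idx 3
Step 4: w='baa' (idx 3), next='a' -> output (3, 'a'), add 'baaa' as idx 4
Step 5: w='' (idx 0), next='a' -> output (0, 'a'), add 'a' as idx 5


Encoded: [(0, 'b'), (1, 'a'), (2, 'a'), (3, 'a'), (0, 'a')]


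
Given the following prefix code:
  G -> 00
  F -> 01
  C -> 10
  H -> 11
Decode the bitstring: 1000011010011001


Decoding step by step:
Bits 10 -> C
Bits 00 -> G
Bits 01 -> F
Bits 10 -> C
Bits 10 -> C
Bits 01 -> F
Bits 10 -> C
Bits 01 -> F


Decoded message: CGFCCFCF


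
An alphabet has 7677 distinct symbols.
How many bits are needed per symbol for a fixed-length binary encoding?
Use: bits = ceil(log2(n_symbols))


log2(7677) = 12.9063
Bracket: 2^12 = 4096 < 7677 <= 2^13 = 8192
So ceil(log2(7677)) = 13

bits = ceil(log2(7677)) = ceil(12.9063) = 13 bits


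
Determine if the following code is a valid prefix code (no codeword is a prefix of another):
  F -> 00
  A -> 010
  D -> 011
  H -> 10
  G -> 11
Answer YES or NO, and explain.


Checking each pair (does one codeword prefix another?):
  F='00' vs A='010': no prefix
  F='00' vs D='011': no prefix
  F='00' vs H='10': no prefix
  F='00' vs G='11': no prefix
  A='010' vs F='00': no prefix
  A='010' vs D='011': no prefix
  A='010' vs H='10': no prefix
  A='010' vs G='11': no prefix
  D='011' vs F='00': no prefix
  D='011' vs A='010': no prefix
  D='011' vs H='10': no prefix
  D='011' vs G='11': no prefix
  H='10' vs F='00': no prefix
  H='10' vs A='010': no prefix
  H='10' vs D='011': no prefix
  H='10' vs G='11': no prefix
  G='11' vs F='00': no prefix
  G='11' vs A='010': no prefix
  G='11' vs D='011': no prefix
  G='11' vs H='10': no prefix
No violation found over all pairs.

YES -- this is a valid prefix code. No codeword is a prefix of any other codeword.


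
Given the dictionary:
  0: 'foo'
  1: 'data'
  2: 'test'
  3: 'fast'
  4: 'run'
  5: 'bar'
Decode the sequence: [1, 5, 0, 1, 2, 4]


Look up each index in the dictionary:
  1 -> 'data'
  5 -> 'bar'
  0 -> 'foo'
  1 -> 'data'
  2 -> 'test'
  4 -> 'run'

Decoded: "data bar foo data test run"


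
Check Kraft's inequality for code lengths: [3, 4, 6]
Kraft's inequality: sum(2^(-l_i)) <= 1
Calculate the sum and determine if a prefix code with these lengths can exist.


Sum = 2^(-3) + 2^(-4) + 2^(-6)
    = 0.125 + 0.0625 + 0.015625
    = 13/64 = 0.203125
Since 0.203125 <= 1, Kraft's inequality IS satisfied.
A prefix code with these lengths CAN exist.

Kraft sum = 0.203125. Satisfied.


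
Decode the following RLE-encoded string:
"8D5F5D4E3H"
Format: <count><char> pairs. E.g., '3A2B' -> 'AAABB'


Expanding each <count><char> pair:
  8D -> 'DDDDDDDD'
  5F -> 'FFFFF'
  5D -> 'DDDDD'
  4E -> 'EEEE'
  3H -> 'HHH'

Decoded = DDDDDDDDFFFFFDDDDDEEEEHHH


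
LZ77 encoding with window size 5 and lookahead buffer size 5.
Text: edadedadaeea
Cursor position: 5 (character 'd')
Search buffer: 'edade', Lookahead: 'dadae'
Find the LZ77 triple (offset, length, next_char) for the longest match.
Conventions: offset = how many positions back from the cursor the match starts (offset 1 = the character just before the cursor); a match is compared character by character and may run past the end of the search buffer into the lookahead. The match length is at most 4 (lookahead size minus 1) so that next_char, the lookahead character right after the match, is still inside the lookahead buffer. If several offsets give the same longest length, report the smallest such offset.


Try each offset into the search buffer:
  offset=1 (pos 4, char 'e'): match length 0
  offset=2 (pos 3, char 'd'): match length 1
  offset=3 (pos 2, char 'a'): match length 0
  offset=4 (pos 1, char 'd'): match length 3
  offset=5 (pos 0, char 'e'): match length 0
Longest match has length 3 at offset 4.
next_char = character at position 5 + 3 = 8 -> 'a'

Best match: offset=4, length=3 (matching 'dad' starting at position 1)
LZ77 triple: (4, 3, 'a')


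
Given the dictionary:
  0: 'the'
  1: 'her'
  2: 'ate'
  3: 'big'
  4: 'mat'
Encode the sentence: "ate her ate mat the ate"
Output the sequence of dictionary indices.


Look up each word in the dictionary:
  'ate' -> 2
  'her' -> 1
  'ate' -> 2
  'mat' -> 4
  'the' -> 0
  'ate' -> 2

Encoded: [2, 1, 2, 4, 0, 2]


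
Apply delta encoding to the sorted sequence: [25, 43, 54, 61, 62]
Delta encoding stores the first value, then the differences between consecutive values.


First value: 25
Deltas:
  43 - 25 = 18
  54 - 43 = 11
  61 - 54 = 7
  62 - 61 = 1


Delta encoded: [25, 18, 11, 7, 1]


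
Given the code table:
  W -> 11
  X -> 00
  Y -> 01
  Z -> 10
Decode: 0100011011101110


Decoding:
01 -> Y
00 -> X
01 -> Y
10 -> Z
11 -> W
10 -> Z
11 -> W
10 -> Z


Result: YXYZWZWZ


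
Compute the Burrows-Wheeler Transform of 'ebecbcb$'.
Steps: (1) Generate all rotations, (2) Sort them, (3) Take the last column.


Rotations (sorted):
  0: $ebecbcb -> last char: b
  1: b$ebecbc -> last char: c
  2: bcb$ebec -> last char: c
  3: becbcb$e -> last char: e
  4: cb$ebecb -> last char: b
  5: cbcb$ebe -> last char: e
  6: ebecbcb$ -> last char: $
  7: ecbcb$eb -> last char: b


BWT = bccebe$b


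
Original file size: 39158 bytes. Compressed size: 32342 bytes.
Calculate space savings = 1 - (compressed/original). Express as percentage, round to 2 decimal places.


ratio = compressed/original = 32342/39158 = 0.825936
savings = 1 - ratio = 1 - 0.825936 = 0.174064
as a percentage: 0.174064 * 100 = 17.41%

Space savings = 1 - 32342/39158 = 17.41%


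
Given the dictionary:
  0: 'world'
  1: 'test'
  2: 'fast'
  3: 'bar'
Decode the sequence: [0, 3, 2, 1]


Look up each index in the dictionary:
  0 -> 'world'
  3 -> 'bar'
  2 -> 'fast'
  1 -> 'test'

Decoded: "world bar fast test"


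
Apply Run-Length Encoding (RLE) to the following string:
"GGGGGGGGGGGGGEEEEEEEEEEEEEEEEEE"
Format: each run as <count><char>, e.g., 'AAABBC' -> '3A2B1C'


Scanning runs left to right:
  i=0: run of 'G' x 13 -> '13G'
  i=13: run of 'E' x 18 -> '18E'

RLE = 13G18E


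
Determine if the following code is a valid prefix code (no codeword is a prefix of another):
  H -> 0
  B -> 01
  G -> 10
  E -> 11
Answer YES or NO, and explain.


Checking each pair (does one codeword prefix another?):
  H='0' vs B='01': prefix -- VIOLATION

NO -- this is NOT a valid prefix code. H (0) is a prefix of B (01).


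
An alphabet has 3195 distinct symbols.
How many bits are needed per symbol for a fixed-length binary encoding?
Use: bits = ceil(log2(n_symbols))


log2(3195) = 11.6416
Bracket: 2^11 = 2048 < 3195 <= 2^12 = 4096
So ceil(log2(3195)) = 12

bits = ceil(log2(3195)) = ceil(11.6416) = 12 bits


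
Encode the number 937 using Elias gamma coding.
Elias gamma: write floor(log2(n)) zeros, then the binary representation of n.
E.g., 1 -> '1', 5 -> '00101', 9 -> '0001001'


num_bits = floor(log2(937)) + 1 = 10
leading_zeros = num_bits - 1 = 9
binary(937) = 1110101001

Elias gamma(937) = '000000000' + '1110101001' = 0000000001110101001 (19 bits)


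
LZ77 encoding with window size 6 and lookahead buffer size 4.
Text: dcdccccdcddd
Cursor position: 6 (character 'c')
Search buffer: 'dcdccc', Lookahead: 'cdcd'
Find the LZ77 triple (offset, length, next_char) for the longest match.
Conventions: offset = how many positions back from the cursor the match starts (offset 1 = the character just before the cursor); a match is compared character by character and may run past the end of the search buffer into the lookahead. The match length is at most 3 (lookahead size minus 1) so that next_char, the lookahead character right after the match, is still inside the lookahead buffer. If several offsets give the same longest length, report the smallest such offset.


Try each offset into the search buffer:
  offset=1 (pos 5, char 'c'): match length 1
  offset=2 (pos 4, char 'c'): match length 1
  offset=3 (pos 3, char 'c'): match length 1
  offset=4 (pos 2, char 'd'): match length 0
  offset=5 (pos 1, char 'c'): match length 3
  offset=6 (pos 0, char 'd'): match length 0
Longest match has length 3 at offset 5.
next_char = character at position 6 + 3 = 9 -> 'd'

Best match: offset=5, length=3 (matching 'cdc' starting at position 1)
LZ77 triple: (5, 3, 'd')


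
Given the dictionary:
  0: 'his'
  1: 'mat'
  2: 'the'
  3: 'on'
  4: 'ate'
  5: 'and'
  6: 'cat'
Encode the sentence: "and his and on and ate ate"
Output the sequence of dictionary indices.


Look up each word in the dictionary:
  'and' -> 5
  'his' -> 0
  'and' -> 5
  'on' -> 3
  'and' -> 5
  'ate' -> 4
  'ate' -> 4

Encoded: [5, 0, 5, 3, 5, 4, 4]


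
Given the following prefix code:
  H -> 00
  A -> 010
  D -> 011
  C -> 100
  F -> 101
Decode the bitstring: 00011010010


Decoding step by step:
Bits 00 -> H
Bits 011 -> D
Bits 010 -> A
Bits 010 -> A


Decoded message: HDAA


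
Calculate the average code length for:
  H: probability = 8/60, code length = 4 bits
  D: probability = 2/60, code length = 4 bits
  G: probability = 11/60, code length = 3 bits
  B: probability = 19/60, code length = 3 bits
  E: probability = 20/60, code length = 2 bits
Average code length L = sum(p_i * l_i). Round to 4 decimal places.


Weighted contributions p_i * l_i:
  H: (8/60) * 4 = 32/60
  D: (2/60) * 4 = 8/60
  G: (11/60) * 3 = 33/60
  B: (19/60) * 3 = 57/60
  E: (20/60) * 2 = 40/60
Sum = (32 + 8 + 33 + 57 + 40)/60 = 170/60

L = 170/60 = 2.8333 bits/symbol


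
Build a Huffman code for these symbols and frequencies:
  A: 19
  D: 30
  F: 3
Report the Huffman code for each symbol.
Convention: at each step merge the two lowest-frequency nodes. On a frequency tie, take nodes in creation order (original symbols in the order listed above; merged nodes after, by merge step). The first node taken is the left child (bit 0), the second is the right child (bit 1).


Huffman tree construction:
Step 1: Merge F(3) + A(19) = 22
Step 2: Merge (F+A)(22) + D(30) = 52
Read each symbol's code off the tree from the root (left child = 0, right child = 1).

Codes:
  A: 01 (length 2)
  D: 1 (length 1)
  F: 00 (length 2)
Average code length: 74/52 = 1.4231 bits/symbol


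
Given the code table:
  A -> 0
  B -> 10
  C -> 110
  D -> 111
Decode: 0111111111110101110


Decoding:
0 -> A
111 -> D
111 -> D
111 -> D
110 -> C
10 -> B
111 -> D
0 -> A


Result: ADDDCBDA


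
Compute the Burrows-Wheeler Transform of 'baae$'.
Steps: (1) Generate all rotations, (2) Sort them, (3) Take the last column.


Rotations (sorted):
  0: $baae -> last char: e
  1: aae$b -> last char: b
  2: ae$ba -> last char: a
  3: baae$ -> last char: $
  4: e$baa -> last char: a


BWT = eba$a


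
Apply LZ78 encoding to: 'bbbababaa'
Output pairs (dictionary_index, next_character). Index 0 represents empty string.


LZ78 encoding steps:
Dictionary: {0: ''}
Step 1: w='' (idx 0), next='b' -> output (0, 'b'), add 'b' as idx 1
Step 2: w='b' (idx 1), next='b' -> output (1, 'b'), add 'bb' as idx 2
Step 3: w='' (idx 0), next='a' -> output (0, 'a'), add 'a' as idx 3
Step 4: w='b' (idx 1), next='a' -> output (1, 'a'), add 'ba' as idx 4
Step 5: w='ba' (idx 4), next='a' -> output (4, 'a'), add 'baa' as idx 5


Encoded: [(0, 'b'), (1, 'b'), (0, 'a'), (1, 'a'), (4, 'a')]


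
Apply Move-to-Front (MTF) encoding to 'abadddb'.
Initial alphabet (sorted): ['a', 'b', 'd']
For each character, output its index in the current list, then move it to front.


MTF encoding:
'a': index 0 in ['a', 'b', 'd'] -> ['a', 'b', 'd']
'b': index 1 in ['a', 'b', 'd'] -> ['b', 'a', 'd']
'a': index 1 in ['b', 'a', 'd'] -> ['a', 'b', 'd']
'd': index 2 in ['a', 'b', 'd'] -> ['d', 'a', 'b']
'd': index 0 in ['d', 'a', 'b'] -> ['d', 'a', 'b']
'd': index 0 in ['d', 'a', 'b'] -> ['d', 'a', 'b']
'b': index 2 in ['d', 'a', 'b'] -> ['b', 'd', 'a']


Output: [0, 1, 1, 2, 0, 0, 2]


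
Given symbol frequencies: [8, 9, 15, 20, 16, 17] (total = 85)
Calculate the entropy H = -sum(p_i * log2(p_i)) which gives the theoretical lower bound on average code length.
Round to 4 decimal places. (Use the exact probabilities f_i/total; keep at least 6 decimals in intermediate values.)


Per-symbol terms -p_i * log2(p_i) with p_i = f_i/85:
  p = 8/85 = 0.094118: log2(p) = -3.409391, -p*log2(p) = 0.320884
  p = 9/85 = 0.105882: log2(p) = -3.239466, -p*log2(p) = 0.343002
  p = 15/85 = 0.176471: log2(p) = -2.502500, -p*log2(p) = 0.441618
  p = 20/85 = 0.235294: log2(p) = -2.087463, -p*log2(p) = 0.491168
  p = 16/85 = 0.188235: log2(p) = -2.409391, -p*log2(p) = 0.453532
  p = 17/85 = 0.200000: log2(p) = -2.321928, -p*log2(p) = 0.464386
H = 0.320884 + 0.343002 + 0.441618 + 0.491168 + 0.453532 + 0.464386 = 2.514590

H = 2.5146 bits/symbol


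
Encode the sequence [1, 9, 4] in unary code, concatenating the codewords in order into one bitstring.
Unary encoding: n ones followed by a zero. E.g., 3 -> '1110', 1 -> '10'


Encode each number as n ones followed by a terminating 0:
  1 -> 10 (2 bits)
  9 -> 1111111110 (10 bits)
  4 -> 11110 (5 bits)
Total length = 2 + 10 + 5 = 17 bits.

Unary([1, 9, 4]) = 10111111111011110 (17 bits)


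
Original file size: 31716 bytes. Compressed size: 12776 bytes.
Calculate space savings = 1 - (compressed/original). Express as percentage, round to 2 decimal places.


ratio = compressed/original = 12776/31716 = 0.402825
savings = 1 - ratio = 1 - 0.402825 = 0.597175
as a percentage: 0.597175 * 100 = 59.72%

Space savings = 1 - 12776/31716 = 59.72%


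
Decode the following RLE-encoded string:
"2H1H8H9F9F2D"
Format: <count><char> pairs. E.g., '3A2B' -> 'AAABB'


Expanding each <count><char> pair:
  2H -> 'HH'
  1H -> 'H'
  8H -> 'HHHHHHHH'
  9F -> 'FFFFFFFFF'
  9F -> 'FFFFFFFFF'
  2D -> 'DD'

Decoded = HHHHHHHHHHHFFFFFFFFFFFFFFFFFFDD


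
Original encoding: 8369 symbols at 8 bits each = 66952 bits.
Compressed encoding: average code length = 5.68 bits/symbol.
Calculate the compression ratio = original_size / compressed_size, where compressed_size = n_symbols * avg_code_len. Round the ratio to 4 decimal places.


original_size = n_symbols * orig_bits = 8369 * 8 = 66952 bits
compressed_size = n_symbols * avg_code_len = 8369 * 5.68 = 47535.92 bits
ratio = original_size / compressed_size = 66952 / 47535.92 = 1.4085

Compression ratio = 1.4085


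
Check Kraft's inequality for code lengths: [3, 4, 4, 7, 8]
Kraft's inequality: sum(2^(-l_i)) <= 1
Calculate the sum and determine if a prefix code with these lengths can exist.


Sum = 2^(-3) + 2^(-4) + 2^(-4) + 2^(-7) + 2^(-8)
    = 0.125 + 0.0625 + 0.0625 + 0.0078125 + 0.00390625
    = 67/256 = 0.26171875
Since 0.26171875 <= 1, Kraft's inequality IS satisfied.
A prefix code with these lengths CAN exist.

Kraft sum = 0.26171875. Satisfied.


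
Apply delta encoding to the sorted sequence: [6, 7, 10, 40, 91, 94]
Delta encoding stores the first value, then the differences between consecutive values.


First value: 6
Deltas:
  7 - 6 = 1
  10 - 7 = 3
  40 - 10 = 30
  91 - 40 = 51
  94 - 91 = 3


Delta encoded: [6, 1, 3, 30, 51, 3]


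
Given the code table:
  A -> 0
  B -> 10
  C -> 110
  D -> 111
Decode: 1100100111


Decoding:
110 -> C
0 -> A
10 -> B
0 -> A
111 -> D


Result: CABAD


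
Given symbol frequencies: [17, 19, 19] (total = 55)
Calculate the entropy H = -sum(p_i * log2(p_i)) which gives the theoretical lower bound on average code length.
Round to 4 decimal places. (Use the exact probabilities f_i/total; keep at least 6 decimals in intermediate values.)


Per-symbol terms -p_i * log2(p_i) with p_i = f_i/55:
  p = 17/55 = 0.309091: log2(p) = -1.693897, -p*log2(p) = 0.523568
  p = 19/55 = 0.345455: log2(p) = -1.533432, -p*log2(p) = 0.529731
  p = 19/55 = 0.345455: log2(p) = -1.533432, -p*log2(p) = 0.529731
H = 0.523568 + 0.529731 + 0.529731 = 1.583030

H = 1.583 bits/symbol


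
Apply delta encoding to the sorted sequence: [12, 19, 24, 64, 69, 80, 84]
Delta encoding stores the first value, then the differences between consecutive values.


First value: 12
Deltas:
  19 - 12 = 7
  24 - 19 = 5
  64 - 24 = 40
  69 - 64 = 5
  80 - 69 = 11
  84 - 80 = 4


Delta encoded: [12, 7, 5, 40, 5, 11, 4]


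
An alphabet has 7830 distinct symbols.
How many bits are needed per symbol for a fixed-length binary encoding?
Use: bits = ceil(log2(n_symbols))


log2(7830) = 12.9348
Bracket: 2^12 = 4096 < 7830 <= 2^13 = 8192
So ceil(log2(7830)) = 13

bits = ceil(log2(7830)) = ceil(12.9348) = 13 bits


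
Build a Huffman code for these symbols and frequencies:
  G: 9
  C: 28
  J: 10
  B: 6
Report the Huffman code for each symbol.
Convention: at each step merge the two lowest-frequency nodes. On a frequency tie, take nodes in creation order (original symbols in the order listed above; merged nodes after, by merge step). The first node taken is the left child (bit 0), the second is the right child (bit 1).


Huffman tree construction:
Step 1: Merge B(6) + G(9) = 15
Step 2: Merge J(10) + (B+G)(15) = 25
Step 3: Merge (J+(B+G))(25) + C(28) = 53
Read each symbol's code off the tree from the root (left child = 0, right child = 1).

Codes:
  G: 011 (length 3)
  C: 1 (length 1)
  J: 00 (length 2)
  B: 010 (length 3)
Average code length: 93/53 = 1.7547 bits/symbol


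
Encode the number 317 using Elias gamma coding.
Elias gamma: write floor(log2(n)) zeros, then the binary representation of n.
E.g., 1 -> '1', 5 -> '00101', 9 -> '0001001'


num_bits = floor(log2(317)) + 1 = 9
leading_zeros = num_bits - 1 = 8
binary(317) = 100111101

Elias gamma(317) = '00000000' + '100111101' = 00000000100111101 (17 bits)


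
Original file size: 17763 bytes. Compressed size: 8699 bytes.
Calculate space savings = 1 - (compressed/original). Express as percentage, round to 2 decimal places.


ratio = compressed/original = 8699/17763 = 0.489726
savings = 1 - ratio = 1 - 0.489726 = 0.510274
as a percentage: 0.510274 * 100 = 51.03%

Space savings = 1 - 8699/17763 = 51.03%


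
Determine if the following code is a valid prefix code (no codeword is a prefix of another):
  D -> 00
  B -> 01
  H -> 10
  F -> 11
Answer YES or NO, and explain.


Checking each pair (does one codeword prefix another?):
  D='00' vs B='01': no prefix
  D='00' vs H='10': no prefix
  D='00' vs F='11': no prefix
  B='01' vs D='00': no prefix
  B='01' vs H='10': no prefix
  B='01' vs F='11': no prefix
  H='10' vs D='00': no prefix
  H='10' vs B='01': no prefix
  H='10' vs F='11': no prefix
  F='11' vs D='00': no prefix
  F='11' vs B='01': no prefix
  F='11' vs H='10': no prefix
No violation found over all pairs.

YES -- this is a valid prefix code. No codeword is a prefix of any other codeword.


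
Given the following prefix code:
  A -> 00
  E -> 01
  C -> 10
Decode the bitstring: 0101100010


Decoding step by step:
Bits 01 -> E
Bits 01 -> E
Bits 10 -> C
Bits 00 -> A
Bits 10 -> C


Decoded message: EECAC


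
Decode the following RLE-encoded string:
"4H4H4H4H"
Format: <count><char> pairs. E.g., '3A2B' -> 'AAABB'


Expanding each <count><char> pair:
  4H -> 'HHHH'
  4H -> 'HHHH'
  4H -> 'HHHH'
  4H -> 'HHHH'

Decoded = HHHHHHHHHHHHHHHH


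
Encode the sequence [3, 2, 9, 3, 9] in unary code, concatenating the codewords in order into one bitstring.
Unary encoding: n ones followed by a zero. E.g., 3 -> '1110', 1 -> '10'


Encode each number as n ones followed by a terminating 0:
  3 -> 1110 (4 bits)
  2 -> 110 (3 bits)
  9 -> 1111111110 (10 bits)
  3 -> 1110 (4 bits)
  9 -> 1111111110 (10 bits)
Total length = 4 + 3 + 10 + 4 + 10 = 31 bits.

Unary([3, 2, 9, 3, 9]) = 1110110111111111011101111111110 (31 bits)


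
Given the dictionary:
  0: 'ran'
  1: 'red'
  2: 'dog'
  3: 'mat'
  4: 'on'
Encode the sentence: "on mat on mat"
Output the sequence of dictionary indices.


Look up each word in the dictionary:
  'on' -> 4
  'mat' -> 3
  'on' -> 4
  'mat' -> 3

Encoded: [4, 3, 4, 3]


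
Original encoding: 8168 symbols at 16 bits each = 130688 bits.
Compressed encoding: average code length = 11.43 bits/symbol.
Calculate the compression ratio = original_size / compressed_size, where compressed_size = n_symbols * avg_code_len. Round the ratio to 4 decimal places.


original_size = n_symbols * orig_bits = 8168 * 16 = 130688 bits
compressed_size = n_symbols * avg_code_len = 8168 * 11.43 = 93360.24 bits
ratio = original_size / compressed_size = 130688 / 93360.24 = 1.3998

Compression ratio = 1.3998


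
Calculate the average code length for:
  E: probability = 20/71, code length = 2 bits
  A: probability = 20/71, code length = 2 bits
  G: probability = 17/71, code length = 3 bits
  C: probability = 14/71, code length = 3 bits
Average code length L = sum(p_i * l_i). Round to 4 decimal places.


Weighted contributions p_i * l_i:
  E: (20/71) * 2 = 40/71
  A: (20/71) * 2 = 40/71
  G: (17/71) * 3 = 51/71
  C: (14/71) * 3 = 42/71
Sum = (40 + 40 + 51 + 42)/71 = 173/71

L = 173/71 = 2.4366 bits/symbol


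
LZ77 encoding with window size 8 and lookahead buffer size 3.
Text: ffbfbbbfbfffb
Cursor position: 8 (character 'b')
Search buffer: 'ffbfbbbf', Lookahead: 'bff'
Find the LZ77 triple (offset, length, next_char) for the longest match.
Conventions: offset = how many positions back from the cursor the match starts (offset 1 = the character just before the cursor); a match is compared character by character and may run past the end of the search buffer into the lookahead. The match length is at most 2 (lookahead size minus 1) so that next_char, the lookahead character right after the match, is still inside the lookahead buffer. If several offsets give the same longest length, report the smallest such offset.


Try each offset into the search buffer:
  offset=1 (pos 7, char 'f'): match length 0
  offset=2 (pos 6, char 'b'): match length 2
  offset=3 (pos 5, char 'b'): match length 1
  offset=4 (pos 4, char 'b'): match length 1
  offset=5 (pos 3, char 'f'): match length 0
  offset=6 (pos 2, char 'b'): match length 2
  offset=7 (pos 1, char 'f'): match length 0
  offset=8 (pos 0, char 'f'): match length 0
Longest match has length 2, found at offsets 2, 6; take the smallest, offset 2.
next_char = character at position 8 + 2 = 10 -> 'f'

Best match: offset=2, length=2 (matching 'bf' starting at position 6)
LZ77 triple: (2, 2, 'f')


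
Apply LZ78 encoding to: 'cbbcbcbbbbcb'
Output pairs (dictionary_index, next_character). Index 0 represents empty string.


LZ78 encoding steps:
Dictionary: {0: ''}
Step 1: w='' (idx 0), next='c' -> output (0, 'c'), add 'c' as idx 1
Step 2: w='' (idx 0), next='b' -> output (0, 'b'), add 'b' as idx 2
Step 3: w='b' (idx 2), next='c' -> output (2, 'c'), add 'bc' as idx 3
Step 4: w='bc' (idx 3), next='b' -> output (3, 'b'), add 'bcb' as idx 4
Step 5: w='b' (idx 2), next='b' -> output (2, 'b'), add 'bb' as idx 5
Step 6: w='bcb' (idx 4), end of input -> output (4, '')


Encoded: [(0, 'c'), (0, 'b'), (2, 'c'), (3, 'b'), (2, 'b'), (4, '')]


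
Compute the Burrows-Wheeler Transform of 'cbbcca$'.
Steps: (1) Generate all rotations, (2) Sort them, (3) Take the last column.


Rotations (sorted):
  0: $cbbcca -> last char: a
  1: a$cbbcc -> last char: c
  2: bbcca$c -> last char: c
  3: bcca$cb -> last char: b
  4: ca$cbbc -> last char: c
  5: cbbcca$ -> last char: $
  6: cca$cbb -> last char: b


BWT = accbc$b


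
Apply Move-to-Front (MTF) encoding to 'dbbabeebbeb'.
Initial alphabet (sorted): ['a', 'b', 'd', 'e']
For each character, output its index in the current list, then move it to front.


MTF encoding:
'd': index 2 in ['a', 'b', 'd', 'e'] -> ['d', 'a', 'b', 'e']
'b': index 2 in ['d', 'a', 'b', 'e'] -> ['b', 'd', 'a', 'e']
'b': index 0 in ['b', 'd', 'a', 'e'] -> ['b', 'd', 'a', 'e']
'a': index 2 in ['b', 'd', 'a', 'e'] -> ['a', 'b', 'd', 'e']
'b': index 1 in ['a', 'b', 'd', 'e'] -> ['b', 'a', 'd', 'e']
'e': index 3 in ['b', 'a', 'd', 'e'] -> ['e', 'b', 'a', 'd']
'e': index 0 in ['e', 'b', 'a', 'd'] -> ['e', 'b', 'a', 'd']
'b': index 1 in ['e', 'b', 'a', 'd'] -> ['b', 'e', 'a', 'd']
'b': index 0 in ['b', 'e', 'a', 'd'] -> ['b', 'e', 'a', 'd']
'e': index 1 in ['b', 'e', 'a', 'd'] -> ['e', 'b', 'a', 'd']
'b': index 1 in ['e', 'b', 'a', 'd'] -> ['b', 'e', 'a', 'd']


Output: [2, 2, 0, 2, 1, 3, 0, 1, 0, 1, 1]


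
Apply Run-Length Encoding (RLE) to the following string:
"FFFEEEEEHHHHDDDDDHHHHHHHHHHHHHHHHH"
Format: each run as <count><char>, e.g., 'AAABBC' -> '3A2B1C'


Scanning runs left to right:
  i=0: run of 'F' x 3 -> '3F'
  i=3: run of 'E' x 5 -> '5E'
  i=8: run of 'H' x 4 -> '4H'
  i=12: run of 'D' x 5 -> '5D'
  i=17: run of 'H' x 17 -> '17H'

RLE = 3F5E4H5D17H


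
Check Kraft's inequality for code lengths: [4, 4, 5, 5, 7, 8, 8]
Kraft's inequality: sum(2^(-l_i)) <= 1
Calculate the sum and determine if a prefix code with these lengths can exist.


Sum = 2^(-4) + 2^(-4) + 2^(-5) + 2^(-5) + 2^(-7) + 2^(-8) + 2^(-8)
    = 0.0625 + 0.0625 + 0.03125 + 0.03125 + 0.0078125 + 0.00390625 + 0.00390625
    = 52/256 = 0.203125
Since 0.203125 <= 1, Kraft's inequality IS satisfied.
A prefix code with these lengths CAN exist.

Kraft sum = 0.203125. Satisfied.


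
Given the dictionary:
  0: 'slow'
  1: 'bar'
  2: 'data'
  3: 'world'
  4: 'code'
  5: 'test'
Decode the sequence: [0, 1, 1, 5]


Look up each index in the dictionary:
  0 -> 'slow'
  1 -> 'bar'
  1 -> 'bar'
  5 -> 'test'

Decoded: "slow bar bar test"


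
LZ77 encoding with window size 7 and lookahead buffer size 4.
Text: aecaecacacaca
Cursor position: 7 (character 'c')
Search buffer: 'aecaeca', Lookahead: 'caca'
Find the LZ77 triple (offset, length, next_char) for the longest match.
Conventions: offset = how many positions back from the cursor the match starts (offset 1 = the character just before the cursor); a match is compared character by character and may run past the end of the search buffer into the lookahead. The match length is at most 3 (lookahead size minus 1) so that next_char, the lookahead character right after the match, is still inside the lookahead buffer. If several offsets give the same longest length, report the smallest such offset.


Try each offset into the search buffer:
  offset=1 (pos 6, char 'a'): match length 0
  offset=2 (pos 5, char 'c'): match length 3
  offset=3 (pos 4, char 'e'): match length 0
  offset=4 (pos 3, char 'a'): match length 0
  offset=5 (pos 2, char 'c'): match length 2
  offset=6 (pos 1, char 'e'): match length 0
  offset=7 (pos 0, char 'a'): match length 0
Longest match has length 3 at offset 2.
next_char = character at position 7 + 3 = 10 -> 'a'

Best match: offset=2, length=3 (matching 'cac' starting at position 5)
LZ77 triple: (2, 3, 'a')


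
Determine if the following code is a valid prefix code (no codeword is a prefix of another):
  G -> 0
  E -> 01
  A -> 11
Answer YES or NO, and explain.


Checking each pair (does one codeword prefix another?):
  G='0' vs E='01': prefix -- VIOLATION

NO -- this is NOT a valid prefix code. G (0) is a prefix of E (01).
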